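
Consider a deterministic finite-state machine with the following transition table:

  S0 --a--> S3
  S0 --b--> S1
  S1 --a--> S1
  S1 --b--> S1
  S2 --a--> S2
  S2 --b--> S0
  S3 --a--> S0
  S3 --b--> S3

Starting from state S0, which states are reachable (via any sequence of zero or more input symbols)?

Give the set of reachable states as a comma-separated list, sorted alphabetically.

BFS from S0:
  visit S0: S0--a-->S3 (new), S0--b-->S1 (new)
  visit S3: S3--a-->S0 (seen), S3--b-->S3 (seen)
  visit S1: S1--a-->S1 (seen), S1--b-->S1 (seen)

Answer: S0, S1, S3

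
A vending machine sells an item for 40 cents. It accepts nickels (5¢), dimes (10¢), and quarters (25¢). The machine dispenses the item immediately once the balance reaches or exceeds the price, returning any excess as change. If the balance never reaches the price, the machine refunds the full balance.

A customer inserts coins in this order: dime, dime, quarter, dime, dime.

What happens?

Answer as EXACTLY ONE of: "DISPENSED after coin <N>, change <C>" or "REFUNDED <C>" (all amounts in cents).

Price: 40¢
Coin 1 (dime, 10¢): balance = 10¢
Coin 2 (dime, 10¢): balance = 20¢
Coin 3 (quarter, 25¢): balance = 45¢
  → balance >= price → DISPENSE, change = 45 - 40 = 5¢

Answer: DISPENSED after coin 3, change 5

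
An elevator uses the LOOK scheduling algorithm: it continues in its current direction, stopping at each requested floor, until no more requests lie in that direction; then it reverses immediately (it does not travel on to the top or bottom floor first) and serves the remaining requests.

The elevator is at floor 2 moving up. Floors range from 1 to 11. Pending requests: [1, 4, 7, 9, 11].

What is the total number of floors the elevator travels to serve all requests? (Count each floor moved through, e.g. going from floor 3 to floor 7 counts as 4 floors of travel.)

Start at floor 2 moving up, LOOK stop order: [4, 7, 9, 11, 1]
  2 → 4: |4-2| = 2, total = 2
  4 → 7: |7-4| = 3, total = 5
  7 → 9: |9-7| = 2, total = 7
  9 → 11: |11-9| = 2, total = 9
  11 → 1: |1-11| = 10, total = 19

Answer: 19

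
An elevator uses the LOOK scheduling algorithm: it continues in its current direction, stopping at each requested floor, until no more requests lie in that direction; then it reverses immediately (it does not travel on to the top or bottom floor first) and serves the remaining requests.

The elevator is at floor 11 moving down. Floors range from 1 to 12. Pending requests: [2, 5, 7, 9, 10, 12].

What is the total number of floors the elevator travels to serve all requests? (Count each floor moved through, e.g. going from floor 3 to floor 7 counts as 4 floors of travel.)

Start at floor 11 moving down, LOOK stop order: [10, 9, 7, 5, 2, 12]
  11 → 10: |10-11| = 1, total = 1
  10 → 9: |9-10| = 1, total = 2
  9 → 7: |7-9| = 2, total = 4
  7 → 5: |5-7| = 2, total = 6
  5 → 2: |2-5| = 3, total = 9
  2 → 12: |12-2| = 10, total = 19

Answer: 19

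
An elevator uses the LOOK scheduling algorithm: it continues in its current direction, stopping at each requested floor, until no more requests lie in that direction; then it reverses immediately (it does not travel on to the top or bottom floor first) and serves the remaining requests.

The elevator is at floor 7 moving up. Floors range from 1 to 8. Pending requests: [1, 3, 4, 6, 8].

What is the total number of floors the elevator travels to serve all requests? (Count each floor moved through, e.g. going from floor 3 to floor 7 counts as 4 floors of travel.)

Answer: 8

Derivation:
Start at floor 7 moving up, LOOK stop order: [8, 6, 4, 3, 1]
  7 → 8: |8-7| = 1, total = 1
  8 → 6: |6-8| = 2, total = 3
  6 → 4: |4-6| = 2, total = 5
  4 → 3: |3-4| = 1, total = 6
  3 → 1: |1-3| = 2, total = 8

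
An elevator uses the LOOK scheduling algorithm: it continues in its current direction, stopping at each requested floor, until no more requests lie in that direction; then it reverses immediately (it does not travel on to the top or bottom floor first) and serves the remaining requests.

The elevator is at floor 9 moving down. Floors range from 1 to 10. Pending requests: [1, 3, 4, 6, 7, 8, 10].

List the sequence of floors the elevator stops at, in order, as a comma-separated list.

Current: 9, moving DOWN
Serve below first (descending): [8, 7, 6, 4, 3, 1]
Then reverse, serve above (ascending): [10]

Answer: 8, 7, 6, 4, 3, 1, 10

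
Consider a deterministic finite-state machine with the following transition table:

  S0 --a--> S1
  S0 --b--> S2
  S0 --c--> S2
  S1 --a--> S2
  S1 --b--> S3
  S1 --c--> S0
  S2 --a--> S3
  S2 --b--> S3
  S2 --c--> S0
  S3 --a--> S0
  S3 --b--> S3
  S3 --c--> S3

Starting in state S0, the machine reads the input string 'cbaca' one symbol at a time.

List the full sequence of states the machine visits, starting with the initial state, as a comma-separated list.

Answer: S0, S2, S3, S0, S2, S3

Derivation:
Start: S0
  read 'c': S0 --c--> S2
  read 'b': S2 --b--> S3
  read 'a': S3 --a--> S0
  read 'c': S0 --c--> S2
  read 'a': S2 --a--> S3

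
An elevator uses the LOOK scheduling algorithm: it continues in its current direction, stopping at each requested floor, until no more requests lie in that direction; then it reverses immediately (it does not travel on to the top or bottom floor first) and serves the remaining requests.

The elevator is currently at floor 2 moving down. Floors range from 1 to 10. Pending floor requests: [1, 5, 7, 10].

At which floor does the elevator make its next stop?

Answer: 1

Derivation:
Current floor: 2, direction: down
Requests above: [5, 7, 10]
Requests below: [1]
Moving down and requests lie below → nearest below is max([1]) = 1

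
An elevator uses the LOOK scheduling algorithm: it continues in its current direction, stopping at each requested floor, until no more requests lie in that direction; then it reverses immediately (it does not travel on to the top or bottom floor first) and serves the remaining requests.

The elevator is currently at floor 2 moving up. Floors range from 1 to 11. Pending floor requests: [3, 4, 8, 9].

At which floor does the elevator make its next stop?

Answer: 3

Derivation:
Current floor: 2, direction: up
Requests above: [3, 4, 8, 9]
Requests below: []
Moving up and requests lie above → nearest above is min([3, 4, 8, 9]) = 3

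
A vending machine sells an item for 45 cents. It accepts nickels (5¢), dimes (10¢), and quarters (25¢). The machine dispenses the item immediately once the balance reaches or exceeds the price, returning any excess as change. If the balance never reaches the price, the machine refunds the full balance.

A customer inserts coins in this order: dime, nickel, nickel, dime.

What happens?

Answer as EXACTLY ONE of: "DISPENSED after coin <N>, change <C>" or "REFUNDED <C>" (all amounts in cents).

Price: 45¢
Coin 1 (dime, 10¢): balance = 10¢
Coin 2 (nickel, 5¢): balance = 15¢
Coin 3 (nickel, 5¢): balance = 20¢
Coin 4 (dime, 10¢): balance = 30¢
All coins inserted, balance 30¢ < price 45¢ → REFUND 30¢

Answer: REFUNDED 30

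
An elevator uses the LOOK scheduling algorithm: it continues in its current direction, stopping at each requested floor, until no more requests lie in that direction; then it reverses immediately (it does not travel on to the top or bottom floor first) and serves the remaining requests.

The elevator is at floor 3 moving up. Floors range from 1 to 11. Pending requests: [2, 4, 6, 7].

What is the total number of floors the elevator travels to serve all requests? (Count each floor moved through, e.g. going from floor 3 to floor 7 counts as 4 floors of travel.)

Start at floor 3 moving up, LOOK stop order: [4, 6, 7, 2]
  3 → 4: |4-3| = 1, total = 1
  4 → 6: |6-4| = 2, total = 3
  6 → 7: |7-6| = 1, total = 4
  7 → 2: |2-7| = 5, total = 9

Answer: 9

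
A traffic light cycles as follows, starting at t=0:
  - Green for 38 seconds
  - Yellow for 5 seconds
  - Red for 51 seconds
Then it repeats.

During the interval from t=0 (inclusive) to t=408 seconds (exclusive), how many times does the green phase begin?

Cycle = 38+5+51 = 94s
green phase starts at t = k*94 + 0 for k=0,1,2,...
Need k*94+0 < 408 → k < 4.340
k ∈ {0, ..., 4} → 5 starts

Answer: 5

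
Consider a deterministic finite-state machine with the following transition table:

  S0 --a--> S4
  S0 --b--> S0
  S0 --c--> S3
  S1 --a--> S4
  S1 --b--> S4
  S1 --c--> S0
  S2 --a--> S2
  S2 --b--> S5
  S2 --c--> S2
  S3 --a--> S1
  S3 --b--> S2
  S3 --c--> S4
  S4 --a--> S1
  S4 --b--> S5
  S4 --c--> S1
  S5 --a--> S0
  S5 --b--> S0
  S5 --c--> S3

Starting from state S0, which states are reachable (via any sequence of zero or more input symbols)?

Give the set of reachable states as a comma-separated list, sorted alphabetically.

BFS from S0:
  visit S0: S0--a-->S4 (new), S0--b-->S0 (seen), S0--c-->S3 (new)
  visit S4: S4--a-->S1 (new), S4--b-->S5 (new), S4--c-->S1 (seen)
  visit S3: S3--a-->S1 (seen), S3--b-->S2 (new), S3--c-->S4 (seen)
  visit S1: S1--a-->S4 (seen), S1--b-->S4 (seen), S1--c-->S0 (seen)
  visit S5: S5--a-->S0 (seen), S5--b-->S0 (seen), S5--c-->S3 (seen)
  visit S2: S2--a-->S2 (seen), S2--b-->S5 (seen), S2--c-->S2 (seen)

Answer: S0, S1, S2, S3, S4, S5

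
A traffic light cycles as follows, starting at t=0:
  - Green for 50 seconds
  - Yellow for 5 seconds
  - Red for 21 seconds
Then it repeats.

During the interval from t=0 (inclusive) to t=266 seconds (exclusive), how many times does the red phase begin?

Answer: 3

Derivation:
Cycle = 50+5+21 = 76s
red phase starts at t = k*76 + 55 for k=0,1,2,...
Need k*76+55 < 266 → k < 2.776
k ∈ {0, ..., 2} → 3 starts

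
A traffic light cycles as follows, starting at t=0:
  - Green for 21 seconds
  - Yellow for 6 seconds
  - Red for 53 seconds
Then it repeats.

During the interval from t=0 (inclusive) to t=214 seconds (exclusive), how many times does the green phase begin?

Cycle = 21+6+53 = 80s
green phase starts at t = k*80 + 0 for k=0,1,2,...
Need k*80+0 < 214 → k < 2.675
k ∈ {0, ..., 2} → 3 starts

Answer: 3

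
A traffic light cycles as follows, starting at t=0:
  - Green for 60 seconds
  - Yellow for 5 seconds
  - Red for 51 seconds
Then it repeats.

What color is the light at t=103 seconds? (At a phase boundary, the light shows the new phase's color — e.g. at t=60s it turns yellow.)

Answer: red

Derivation:
Cycle length = 60 + 5 + 51 = 116s
t = 103, phase_t = 103 mod 116 = 103
103 >= 65 → RED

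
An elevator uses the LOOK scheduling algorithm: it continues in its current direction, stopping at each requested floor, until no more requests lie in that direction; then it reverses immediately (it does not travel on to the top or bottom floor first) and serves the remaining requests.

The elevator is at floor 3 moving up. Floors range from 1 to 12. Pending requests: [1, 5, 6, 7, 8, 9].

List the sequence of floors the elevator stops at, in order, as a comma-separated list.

Current: 3, moving UP
Serve above first (ascending): [5, 6, 7, 8, 9]
Then reverse, serve below (descending): [1]

Answer: 5, 6, 7, 8, 9, 1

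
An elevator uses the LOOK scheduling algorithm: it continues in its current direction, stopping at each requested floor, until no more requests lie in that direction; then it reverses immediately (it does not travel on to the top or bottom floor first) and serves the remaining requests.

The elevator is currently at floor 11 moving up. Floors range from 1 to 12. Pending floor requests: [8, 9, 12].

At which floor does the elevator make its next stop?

Current floor: 11, direction: up
Requests above: [12]
Requests below: [8, 9]
Moving up and requests lie above → nearest above is min([12]) = 12

Answer: 12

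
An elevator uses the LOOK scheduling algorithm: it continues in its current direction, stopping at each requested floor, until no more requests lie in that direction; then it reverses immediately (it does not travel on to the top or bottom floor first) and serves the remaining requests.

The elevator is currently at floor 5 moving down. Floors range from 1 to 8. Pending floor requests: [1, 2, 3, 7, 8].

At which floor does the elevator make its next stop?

Answer: 3

Derivation:
Current floor: 5, direction: down
Requests above: [7, 8]
Requests below: [1, 2, 3]
Moving down and requests lie below → nearest below is max([1, 2, 3]) = 3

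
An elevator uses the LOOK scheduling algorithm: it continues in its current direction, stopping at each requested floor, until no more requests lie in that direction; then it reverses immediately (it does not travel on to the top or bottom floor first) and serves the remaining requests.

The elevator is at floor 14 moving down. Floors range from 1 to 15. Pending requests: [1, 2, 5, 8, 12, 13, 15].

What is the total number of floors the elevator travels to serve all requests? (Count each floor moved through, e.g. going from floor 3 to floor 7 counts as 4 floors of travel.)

Start at floor 14 moving down, LOOK stop order: [13, 12, 8, 5, 2, 1, 15]
  14 → 13: |13-14| = 1, total = 1
  13 → 12: |12-13| = 1, total = 2
  12 → 8: |8-12| = 4, total = 6
  8 → 5: |5-8| = 3, total = 9
  5 → 2: |2-5| = 3, total = 12
  2 → 1: |1-2| = 1, total = 13
  1 → 15: |15-1| = 14, total = 27

Answer: 27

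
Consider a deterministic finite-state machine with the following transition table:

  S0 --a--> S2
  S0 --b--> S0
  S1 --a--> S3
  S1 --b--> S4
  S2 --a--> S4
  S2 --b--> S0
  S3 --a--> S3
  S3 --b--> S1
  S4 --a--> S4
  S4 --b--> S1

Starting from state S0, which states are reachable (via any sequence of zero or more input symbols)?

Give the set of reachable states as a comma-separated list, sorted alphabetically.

Answer: S0, S1, S2, S3, S4

Derivation:
BFS from S0:
  visit S0: S0--a-->S2 (new), S0--b-->S0 (seen)
  visit S2: S2--a-->S4 (new), S2--b-->S0 (seen)
  visit S4: S4--a-->S4 (seen), S4--b-->S1 (new)
  visit S1: S1--a-->S3 (new), S1--b-->S4 (seen)
  visit S3: S3--a-->S3 (seen), S3--b-->S1 (seen)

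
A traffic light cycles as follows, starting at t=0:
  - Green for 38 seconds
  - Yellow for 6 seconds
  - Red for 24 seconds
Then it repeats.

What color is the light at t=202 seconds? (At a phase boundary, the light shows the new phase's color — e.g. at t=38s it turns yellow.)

Answer: red

Derivation:
Cycle length = 38 + 6 + 24 = 68s
t = 202, phase_t = 202 mod 68 = 66
66 >= 44 → RED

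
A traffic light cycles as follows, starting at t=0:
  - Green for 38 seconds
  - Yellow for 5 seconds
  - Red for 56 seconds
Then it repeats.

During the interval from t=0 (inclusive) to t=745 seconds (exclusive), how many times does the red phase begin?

Answer: 8

Derivation:
Cycle = 38+5+56 = 99s
red phase starts at t = k*99 + 43 for k=0,1,2,...
Need k*99+43 < 745 → k < 7.091
k ∈ {0, ..., 7} → 8 starts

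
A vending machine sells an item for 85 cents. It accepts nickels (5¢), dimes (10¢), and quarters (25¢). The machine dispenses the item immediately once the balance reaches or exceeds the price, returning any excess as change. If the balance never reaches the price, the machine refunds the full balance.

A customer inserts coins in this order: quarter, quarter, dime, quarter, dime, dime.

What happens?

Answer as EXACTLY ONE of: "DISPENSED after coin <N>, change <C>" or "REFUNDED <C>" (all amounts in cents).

Price: 85¢
Coin 1 (quarter, 25¢): balance = 25¢
Coin 2 (quarter, 25¢): balance = 50¢
Coin 3 (dime, 10¢): balance = 60¢
Coin 4 (quarter, 25¢): balance = 85¢
  → balance >= price → DISPENSE, change = 85 - 85 = 0¢

Answer: DISPENSED after coin 4, change 0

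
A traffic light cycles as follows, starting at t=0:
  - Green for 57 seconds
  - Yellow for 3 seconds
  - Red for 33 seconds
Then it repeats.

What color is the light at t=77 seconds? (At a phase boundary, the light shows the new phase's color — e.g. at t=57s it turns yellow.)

Cycle length = 57 + 3 + 33 = 93s
t = 77, phase_t = 77 mod 93 = 77
77 >= 60 → RED

Answer: red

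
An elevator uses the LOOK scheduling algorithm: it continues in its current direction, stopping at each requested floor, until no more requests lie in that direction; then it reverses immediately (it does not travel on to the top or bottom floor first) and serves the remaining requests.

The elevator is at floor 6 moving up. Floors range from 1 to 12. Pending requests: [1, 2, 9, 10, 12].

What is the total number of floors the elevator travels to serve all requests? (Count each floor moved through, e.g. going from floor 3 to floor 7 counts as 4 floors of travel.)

Start at floor 6 moving up, LOOK stop order: [9, 10, 12, 2, 1]
  6 → 9: |9-6| = 3, total = 3
  9 → 10: |10-9| = 1, total = 4
  10 → 12: |12-10| = 2, total = 6
  12 → 2: |2-12| = 10, total = 16
  2 → 1: |1-2| = 1, total = 17

Answer: 17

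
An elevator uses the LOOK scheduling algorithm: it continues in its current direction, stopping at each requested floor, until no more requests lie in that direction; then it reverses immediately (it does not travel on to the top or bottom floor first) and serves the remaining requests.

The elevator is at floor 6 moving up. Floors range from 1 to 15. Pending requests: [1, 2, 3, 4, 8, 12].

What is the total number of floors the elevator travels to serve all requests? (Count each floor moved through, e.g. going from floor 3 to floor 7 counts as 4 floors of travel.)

Start at floor 6 moving up, LOOK stop order: [8, 12, 4, 3, 2, 1]
  6 → 8: |8-6| = 2, total = 2
  8 → 12: |12-8| = 4, total = 6
  12 → 4: |4-12| = 8, total = 14
  4 → 3: |3-4| = 1, total = 15
  3 → 2: |2-3| = 1, total = 16
  2 → 1: |1-2| = 1, total = 17

Answer: 17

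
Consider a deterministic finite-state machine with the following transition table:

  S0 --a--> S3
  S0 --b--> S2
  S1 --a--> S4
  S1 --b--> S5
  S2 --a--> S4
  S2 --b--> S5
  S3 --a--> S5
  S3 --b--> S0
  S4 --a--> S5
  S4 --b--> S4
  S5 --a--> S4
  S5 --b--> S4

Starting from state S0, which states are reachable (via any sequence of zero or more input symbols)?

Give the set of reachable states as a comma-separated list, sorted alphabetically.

Answer: S0, S2, S3, S4, S5

Derivation:
BFS from S0:
  visit S0: S0--a-->S3 (new), S0--b-->S2 (new)
  visit S3: S3--a-->S5 (new), S3--b-->S0 (seen)
  visit S2: S2--a-->S4 (new), S2--b-->S5 (seen)
  visit S5: S5--a-->S4 (seen), S5--b-->S4 (seen)
  visit S4: S4--a-->S5 (seen), S4--b-->S4 (seen)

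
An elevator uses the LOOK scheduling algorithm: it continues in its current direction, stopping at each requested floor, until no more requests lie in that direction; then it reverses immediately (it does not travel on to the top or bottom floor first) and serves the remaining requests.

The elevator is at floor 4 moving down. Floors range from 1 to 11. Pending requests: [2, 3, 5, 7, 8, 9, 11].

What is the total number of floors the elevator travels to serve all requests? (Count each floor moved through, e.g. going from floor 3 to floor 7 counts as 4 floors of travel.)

Answer: 11

Derivation:
Start at floor 4 moving down, LOOK stop order: [3, 2, 5, 7, 8, 9, 11]
  4 → 3: |3-4| = 1, total = 1
  3 → 2: |2-3| = 1, total = 2
  2 → 5: |5-2| = 3, total = 5
  5 → 7: |7-5| = 2, total = 7
  7 → 8: |8-7| = 1, total = 8
  8 → 9: |9-8| = 1, total = 9
  9 → 11: |11-9| = 2, total = 11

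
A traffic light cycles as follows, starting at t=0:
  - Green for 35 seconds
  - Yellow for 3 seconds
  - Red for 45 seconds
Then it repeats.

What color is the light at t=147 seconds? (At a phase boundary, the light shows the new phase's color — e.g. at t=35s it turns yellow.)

Cycle length = 35 + 3 + 45 = 83s
t = 147, phase_t = 147 mod 83 = 64
64 >= 38 → RED

Answer: red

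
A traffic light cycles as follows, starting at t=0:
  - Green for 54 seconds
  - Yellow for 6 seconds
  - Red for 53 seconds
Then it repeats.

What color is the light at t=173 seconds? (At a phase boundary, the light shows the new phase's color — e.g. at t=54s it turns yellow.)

Answer: red

Derivation:
Cycle length = 54 + 6 + 53 = 113s
t = 173, phase_t = 173 mod 113 = 60
60 >= 60 → RED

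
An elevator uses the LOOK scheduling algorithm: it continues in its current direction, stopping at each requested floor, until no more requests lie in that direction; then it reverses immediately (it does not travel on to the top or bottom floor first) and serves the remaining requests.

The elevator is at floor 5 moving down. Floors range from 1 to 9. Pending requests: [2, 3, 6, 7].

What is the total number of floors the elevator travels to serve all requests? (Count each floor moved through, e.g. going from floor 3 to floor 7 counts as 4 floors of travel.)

Answer: 8

Derivation:
Start at floor 5 moving down, LOOK stop order: [3, 2, 6, 7]
  5 → 3: |3-5| = 2, total = 2
  3 → 2: |2-3| = 1, total = 3
  2 → 6: |6-2| = 4, total = 7
  6 → 7: |7-6| = 1, total = 8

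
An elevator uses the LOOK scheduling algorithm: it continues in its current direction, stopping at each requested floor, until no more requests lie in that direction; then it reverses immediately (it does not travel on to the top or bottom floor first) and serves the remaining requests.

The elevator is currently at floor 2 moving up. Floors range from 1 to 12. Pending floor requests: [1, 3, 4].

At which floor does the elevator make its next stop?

Answer: 3

Derivation:
Current floor: 2, direction: up
Requests above: [3, 4]
Requests below: [1]
Moving up and requests lie above → nearest above is min([3, 4]) = 3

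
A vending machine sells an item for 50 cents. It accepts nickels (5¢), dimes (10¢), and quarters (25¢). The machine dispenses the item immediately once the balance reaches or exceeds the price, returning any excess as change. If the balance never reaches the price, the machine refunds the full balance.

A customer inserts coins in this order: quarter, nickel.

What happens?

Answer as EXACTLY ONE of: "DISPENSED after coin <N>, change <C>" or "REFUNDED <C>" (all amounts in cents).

Price: 50¢
Coin 1 (quarter, 25¢): balance = 25¢
Coin 2 (nickel, 5¢): balance = 30¢
All coins inserted, balance 30¢ < price 50¢ → REFUND 30¢

Answer: REFUNDED 30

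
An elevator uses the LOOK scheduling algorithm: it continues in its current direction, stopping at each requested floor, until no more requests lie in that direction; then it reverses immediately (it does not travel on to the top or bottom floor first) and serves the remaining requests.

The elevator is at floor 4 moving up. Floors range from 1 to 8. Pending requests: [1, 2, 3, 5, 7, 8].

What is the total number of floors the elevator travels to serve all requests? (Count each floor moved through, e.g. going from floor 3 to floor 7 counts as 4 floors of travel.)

Answer: 11

Derivation:
Start at floor 4 moving up, LOOK stop order: [5, 7, 8, 3, 2, 1]
  4 → 5: |5-4| = 1, total = 1
  5 → 7: |7-5| = 2, total = 3
  7 → 8: |8-7| = 1, total = 4
  8 → 3: |3-8| = 5, total = 9
  3 → 2: |2-3| = 1, total = 10
  2 → 1: |1-2| = 1, total = 11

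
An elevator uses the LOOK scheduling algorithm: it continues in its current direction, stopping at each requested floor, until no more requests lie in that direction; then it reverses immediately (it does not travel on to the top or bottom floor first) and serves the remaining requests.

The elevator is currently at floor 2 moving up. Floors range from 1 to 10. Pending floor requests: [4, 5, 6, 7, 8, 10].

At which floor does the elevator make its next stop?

Answer: 4

Derivation:
Current floor: 2, direction: up
Requests above: [4, 5, 6, 7, 8, 10]
Requests below: []
Moving up and requests lie above → nearest above is min([4, 5, 6, 7, 8, 10]) = 4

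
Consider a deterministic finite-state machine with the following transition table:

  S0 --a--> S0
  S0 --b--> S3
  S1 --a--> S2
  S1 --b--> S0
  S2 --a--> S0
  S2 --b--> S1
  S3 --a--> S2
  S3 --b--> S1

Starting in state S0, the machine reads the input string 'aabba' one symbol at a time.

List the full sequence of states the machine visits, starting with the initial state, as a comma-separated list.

Start: S0
  read 'a': S0 --a--> S0
  read 'a': S0 --a--> S0
  read 'b': S0 --b--> S3
  read 'b': S3 --b--> S1
  read 'a': S1 --a--> S2

Answer: S0, S0, S0, S3, S1, S2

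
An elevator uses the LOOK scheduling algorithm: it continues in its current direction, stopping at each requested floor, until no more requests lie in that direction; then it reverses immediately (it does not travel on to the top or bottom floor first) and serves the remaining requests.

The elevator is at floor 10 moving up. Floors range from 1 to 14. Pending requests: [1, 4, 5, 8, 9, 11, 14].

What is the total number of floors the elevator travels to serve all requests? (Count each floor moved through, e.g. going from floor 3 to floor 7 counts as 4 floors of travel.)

Answer: 17

Derivation:
Start at floor 10 moving up, LOOK stop order: [11, 14, 9, 8, 5, 4, 1]
  10 → 11: |11-10| = 1, total = 1
  11 → 14: |14-11| = 3, total = 4
  14 → 9: |9-14| = 5, total = 9
  9 → 8: |8-9| = 1, total = 10
  8 → 5: |5-8| = 3, total = 13
  5 → 4: |4-5| = 1, total = 14
  4 → 1: |1-4| = 3, total = 17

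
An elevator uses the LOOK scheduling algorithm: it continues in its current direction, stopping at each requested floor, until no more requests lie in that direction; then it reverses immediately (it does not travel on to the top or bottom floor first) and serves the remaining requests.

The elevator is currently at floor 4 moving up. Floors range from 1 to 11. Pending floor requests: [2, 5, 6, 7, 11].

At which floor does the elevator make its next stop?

Answer: 5

Derivation:
Current floor: 4, direction: up
Requests above: [5, 6, 7, 11]
Requests below: [2]
Moving up and requests lie above → nearest above is min([5, 6, 7, 11]) = 5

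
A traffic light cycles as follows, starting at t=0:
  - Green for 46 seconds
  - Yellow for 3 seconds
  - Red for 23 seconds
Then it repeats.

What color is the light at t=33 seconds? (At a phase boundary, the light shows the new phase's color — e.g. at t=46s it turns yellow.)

Answer: green

Derivation:
Cycle length = 46 + 3 + 23 = 72s
t = 33, phase_t = 33 mod 72 = 33
33 < 46 (green end) → GREEN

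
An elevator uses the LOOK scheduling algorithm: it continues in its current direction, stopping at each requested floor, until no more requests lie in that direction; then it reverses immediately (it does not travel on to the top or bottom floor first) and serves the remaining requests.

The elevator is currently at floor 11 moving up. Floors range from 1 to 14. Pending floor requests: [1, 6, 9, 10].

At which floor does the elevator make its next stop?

Current floor: 11, direction: up
Requests above: []
Requests below: [1, 6, 9, 10]
Moving up but no requests above → reverse; nearest below is max([1, 6, 9, 10]) = 10

Answer: 10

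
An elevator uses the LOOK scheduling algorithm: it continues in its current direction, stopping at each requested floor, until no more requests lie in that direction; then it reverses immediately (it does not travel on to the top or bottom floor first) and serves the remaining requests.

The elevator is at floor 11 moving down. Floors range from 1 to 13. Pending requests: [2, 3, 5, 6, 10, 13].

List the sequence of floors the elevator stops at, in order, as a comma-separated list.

Answer: 10, 6, 5, 3, 2, 13

Derivation:
Current: 11, moving DOWN
Serve below first (descending): [10, 6, 5, 3, 2]
Then reverse, serve above (ascending): [13]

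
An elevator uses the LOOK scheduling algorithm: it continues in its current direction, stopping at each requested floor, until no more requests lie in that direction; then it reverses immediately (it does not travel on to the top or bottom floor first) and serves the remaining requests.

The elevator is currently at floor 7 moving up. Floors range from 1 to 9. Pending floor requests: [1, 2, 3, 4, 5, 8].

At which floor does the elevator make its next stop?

Answer: 8

Derivation:
Current floor: 7, direction: up
Requests above: [8]
Requests below: [1, 2, 3, 4, 5]
Moving up and requests lie above → nearest above is min([8]) = 8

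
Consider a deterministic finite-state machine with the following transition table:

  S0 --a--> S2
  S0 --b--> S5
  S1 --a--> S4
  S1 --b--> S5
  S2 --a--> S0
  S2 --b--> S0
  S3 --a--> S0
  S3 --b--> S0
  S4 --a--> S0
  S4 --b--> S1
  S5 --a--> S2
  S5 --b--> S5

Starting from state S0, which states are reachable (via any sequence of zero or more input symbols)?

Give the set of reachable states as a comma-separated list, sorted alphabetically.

BFS from S0:
  visit S0: S0--a-->S2 (new), S0--b-->S5 (new)
  visit S2: S2--a-->S0 (seen), S2--b-->S0 (seen)
  visit S5: S5--a-->S2 (seen), S5--b-->S5 (seen)

Answer: S0, S2, S5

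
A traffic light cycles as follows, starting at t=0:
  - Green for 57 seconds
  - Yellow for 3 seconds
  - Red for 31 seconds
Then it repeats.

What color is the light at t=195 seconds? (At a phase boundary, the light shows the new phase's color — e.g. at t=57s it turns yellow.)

Cycle length = 57 + 3 + 31 = 91s
t = 195, phase_t = 195 mod 91 = 13
13 < 57 (green end) → GREEN

Answer: green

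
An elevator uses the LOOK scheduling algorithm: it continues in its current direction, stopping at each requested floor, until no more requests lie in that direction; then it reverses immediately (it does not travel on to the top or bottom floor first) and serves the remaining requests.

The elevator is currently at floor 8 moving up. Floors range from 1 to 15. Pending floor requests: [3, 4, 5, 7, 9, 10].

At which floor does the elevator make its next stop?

Answer: 9

Derivation:
Current floor: 8, direction: up
Requests above: [9, 10]
Requests below: [3, 4, 5, 7]
Moving up and requests lie above → nearest above is min([9, 10]) = 9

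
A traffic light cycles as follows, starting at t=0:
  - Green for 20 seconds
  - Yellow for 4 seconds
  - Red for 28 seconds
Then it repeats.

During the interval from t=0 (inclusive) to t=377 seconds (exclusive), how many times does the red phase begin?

Answer: 7

Derivation:
Cycle = 20+4+28 = 52s
red phase starts at t = k*52 + 24 for k=0,1,2,...
Need k*52+24 < 377 → k < 6.788
k ∈ {0, ..., 6} → 7 starts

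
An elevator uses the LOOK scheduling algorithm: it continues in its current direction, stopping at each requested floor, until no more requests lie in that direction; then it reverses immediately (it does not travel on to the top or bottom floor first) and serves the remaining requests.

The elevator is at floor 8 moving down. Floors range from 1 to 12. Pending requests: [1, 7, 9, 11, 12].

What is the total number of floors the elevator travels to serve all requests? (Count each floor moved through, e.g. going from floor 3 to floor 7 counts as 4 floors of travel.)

Start at floor 8 moving down, LOOK stop order: [7, 1, 9, 11, 12]
  8 → 7: |7-8| = 1, total = 1
  7 → 1: |1-7| = 6, total = 7
  1 → 9: |9-1| = 8, total = 15
  9 → 11: |11-9| = 2, total = 17
  11 → 12: |12-11| = 1, total = 18

Answer: 18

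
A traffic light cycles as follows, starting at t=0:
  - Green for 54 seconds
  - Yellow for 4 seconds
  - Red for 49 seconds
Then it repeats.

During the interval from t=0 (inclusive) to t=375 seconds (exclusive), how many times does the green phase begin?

Answer: 4

Derivation:
Cycle = 54+4+49 = 107s
green phase starts at t = k*107 + 0 for k=0,1,2,...
Need k*107+0 < 375 → k < 3.505
k ∈ {0, ..., 3} → 4 starts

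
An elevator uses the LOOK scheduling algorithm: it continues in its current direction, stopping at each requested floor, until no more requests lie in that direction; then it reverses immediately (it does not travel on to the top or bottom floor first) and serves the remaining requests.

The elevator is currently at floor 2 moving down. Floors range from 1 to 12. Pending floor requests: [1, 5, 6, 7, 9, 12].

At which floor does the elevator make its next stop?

Answer: 1

Derivation:
Current floor: 2, direction: down
Requests above: [5, 6, 7, 9, 12]
Requests below: [1]
Moving down and requests lie below → nearest below is max([1]) = 1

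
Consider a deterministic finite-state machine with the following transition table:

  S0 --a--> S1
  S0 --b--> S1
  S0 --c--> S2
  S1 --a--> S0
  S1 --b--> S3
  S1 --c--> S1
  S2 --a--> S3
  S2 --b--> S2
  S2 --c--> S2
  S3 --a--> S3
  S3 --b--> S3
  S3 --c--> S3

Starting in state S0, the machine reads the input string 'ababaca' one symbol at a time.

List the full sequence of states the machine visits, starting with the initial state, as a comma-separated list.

Start: S0
  read 'a': S0 --a--> S1
  read 'b': S1 --b--> S3
  read 'a': S3 --a--> S3
  read 'b': S3 --b--> S3
  read 'a': S3 --a--> S3
  read 'c': S3 --c--> S3
  read 'a': S3 --a--> S3

Answer: S0, S1, S3, S3, S3, S3, S3, S3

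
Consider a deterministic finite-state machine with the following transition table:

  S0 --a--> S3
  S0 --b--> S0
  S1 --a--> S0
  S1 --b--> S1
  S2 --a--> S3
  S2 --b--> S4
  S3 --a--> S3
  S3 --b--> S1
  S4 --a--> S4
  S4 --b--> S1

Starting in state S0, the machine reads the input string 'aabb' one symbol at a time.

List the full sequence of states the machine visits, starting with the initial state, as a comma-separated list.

Start: S0
  read 'a': S0 --a--> S3
  read 'a': S3 --a--> S3
  read 'b': S3 --b--> S1
  read 'b': S1 --b--> S1

Answer: S0, S3, S3, S1, S1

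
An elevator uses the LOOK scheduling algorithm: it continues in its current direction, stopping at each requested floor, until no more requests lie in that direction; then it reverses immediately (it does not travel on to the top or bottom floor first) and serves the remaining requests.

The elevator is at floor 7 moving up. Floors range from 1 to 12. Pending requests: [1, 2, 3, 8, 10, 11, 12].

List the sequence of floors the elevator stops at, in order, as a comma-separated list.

Current: 7, moving UP
Serve above first (ascending): [8, 10, 11, 12]
Then reverse, serve below (descending): [3, 2, 1]

Answer: 8, 10, 11, 12, 3, 2, 1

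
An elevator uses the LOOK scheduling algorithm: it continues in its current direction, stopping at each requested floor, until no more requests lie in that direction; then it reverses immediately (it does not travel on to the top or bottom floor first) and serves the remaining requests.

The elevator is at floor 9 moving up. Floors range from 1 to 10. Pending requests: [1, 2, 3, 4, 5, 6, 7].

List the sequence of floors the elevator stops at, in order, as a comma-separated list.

Current: 9, moving UP
Serve above first (ascending): []
Then reverse, serve below (descending): [7, 6, 5, 4, 3, 2, 1]

Answer: 7, 6, 5, 4, 3, 2, 1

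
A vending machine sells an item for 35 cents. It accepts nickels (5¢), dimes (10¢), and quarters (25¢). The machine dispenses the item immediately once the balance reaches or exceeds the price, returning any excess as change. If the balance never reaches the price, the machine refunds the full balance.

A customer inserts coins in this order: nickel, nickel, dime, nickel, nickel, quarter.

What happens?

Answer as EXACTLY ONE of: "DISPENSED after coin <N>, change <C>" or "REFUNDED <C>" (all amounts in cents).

Price: 35¢
Coin 1 (nickel, 5¢): balance = 5¢
Coin 2 (nickel, 5¢): balance = 10¢
Coin 3 (dime, 10¢): balance = 20¢
Coin 4 (nickel, 5¢): balance = 25¢
Coin 5 (nickel, 5¢): balance = 30¢
Coin 6 (quarter, 25¢): balance = 55¢
  → balance >= price → DISPENSE, change = 55 - 35 = 20¢

Answer: DISPENSED after coin 6, change 20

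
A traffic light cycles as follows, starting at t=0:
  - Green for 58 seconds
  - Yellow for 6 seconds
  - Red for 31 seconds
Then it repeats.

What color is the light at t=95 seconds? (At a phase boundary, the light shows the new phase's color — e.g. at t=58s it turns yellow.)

Answer: green

Derivation:
Cycle length = 58 + 6 + 31 = 95s
t = 95, phase_t = 95 mod 95 = 0
0 < 58 (green end) → GREEN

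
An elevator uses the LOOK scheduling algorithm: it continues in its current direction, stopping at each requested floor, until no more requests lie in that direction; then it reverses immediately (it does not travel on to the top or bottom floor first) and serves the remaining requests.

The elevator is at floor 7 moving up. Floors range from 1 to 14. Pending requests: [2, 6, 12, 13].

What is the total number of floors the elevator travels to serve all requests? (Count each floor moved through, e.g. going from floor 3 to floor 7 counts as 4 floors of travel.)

Answer: 17

Derivation:
Start at floor 7 moving up, LOOK stop order: [12, 13, 6, 2]
  7 → 12: |12-7| = 5, total = 5
  12 → 13: |13-12| = 1, total = 6
  13 → 6: |6-13| = 7, total = 13
  6 → 2: |2-6| = 4, total = 17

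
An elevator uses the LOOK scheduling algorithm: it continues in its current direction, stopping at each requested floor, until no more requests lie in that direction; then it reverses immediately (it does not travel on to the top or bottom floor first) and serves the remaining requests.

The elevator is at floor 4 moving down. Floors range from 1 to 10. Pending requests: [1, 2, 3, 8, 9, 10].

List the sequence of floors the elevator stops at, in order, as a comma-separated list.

Answer: 3, 2, 1, 8, 9, 10

Derivation:
Current: 4, moving DOWN
Serve below first (descending): [3, 2, 1]
Then reverse, serve above (ascending): [8, 9, 10]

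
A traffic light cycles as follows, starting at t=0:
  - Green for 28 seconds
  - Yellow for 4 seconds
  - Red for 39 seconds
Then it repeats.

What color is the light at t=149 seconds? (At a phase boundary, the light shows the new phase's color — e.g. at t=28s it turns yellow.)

Answer: green

Derivation:
Cycle length = 28 + 4 + 39 = 71s
t = 149, phase_t = 149 mod 71 = 7
7 < 28 (green end) → GREEN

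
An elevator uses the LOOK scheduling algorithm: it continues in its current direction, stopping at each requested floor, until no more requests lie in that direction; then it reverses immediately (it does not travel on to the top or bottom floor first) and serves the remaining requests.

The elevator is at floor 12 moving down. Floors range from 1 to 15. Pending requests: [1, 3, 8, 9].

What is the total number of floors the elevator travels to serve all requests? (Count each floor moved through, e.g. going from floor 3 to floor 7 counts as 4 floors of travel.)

Start at floor 12 moving down, LOOK stop order: [9, 8, 3, 1]
  12 → 9: |9-12| = 3, total = 3
  9 → 8: |8-9| = 1, total = 4
  8 → 3: |3-8| = 5, total = 9
  3 → 1: |1-3| = 2, total = 11

Answer: 11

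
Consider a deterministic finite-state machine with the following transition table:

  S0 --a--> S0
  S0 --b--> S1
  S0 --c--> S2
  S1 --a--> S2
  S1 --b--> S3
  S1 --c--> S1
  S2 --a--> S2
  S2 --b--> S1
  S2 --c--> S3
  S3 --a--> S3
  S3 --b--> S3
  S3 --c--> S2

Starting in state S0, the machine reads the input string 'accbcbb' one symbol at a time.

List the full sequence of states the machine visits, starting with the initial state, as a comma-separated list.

Answer: S0, S0, S2, S3, S3, S2, S1, S3

Derivation:
Start: S0
  read 'a': S0 --a--> S0
  read 'c': S0 --c--> S2
  read 'c': S2 --c--> S3
  read 'b': S3 --b--> S3
  read 'c': S3 --c--> S2
  read 'b': S2 --b--> S1
  read 'b': S1 --b--> S3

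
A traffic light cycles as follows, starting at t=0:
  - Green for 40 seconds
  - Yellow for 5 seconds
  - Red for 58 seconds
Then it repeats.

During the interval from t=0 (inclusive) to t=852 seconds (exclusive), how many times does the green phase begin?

Answer: 9

Derivation:
Cycle = 40+5+58 = 103s
green phase starts at t = k*103 + 0 for k=0,1,2,...
Need k*103+0 < 852 → k < 8.272
k ∈ {0, ..., 8} → 9 starts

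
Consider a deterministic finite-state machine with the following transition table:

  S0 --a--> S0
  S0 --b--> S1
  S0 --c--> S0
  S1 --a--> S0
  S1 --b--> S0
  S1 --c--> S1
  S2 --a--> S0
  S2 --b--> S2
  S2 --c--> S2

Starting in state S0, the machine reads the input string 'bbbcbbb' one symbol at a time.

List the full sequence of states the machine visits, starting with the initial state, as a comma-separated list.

Start: S0
  read 'b': S0 --b--> S1
  read 'b': S1 --b--> S0
  read 'b': S0 --b--> S1
  read 'c': S1 --c--> S1
  read 'b': S1 --b--> S0
  read 'b': S0 --b--> S1
  read 'b': S1 --b--> S0

Answer: S0, S1, S0, S1, S1, S0, S1, S0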